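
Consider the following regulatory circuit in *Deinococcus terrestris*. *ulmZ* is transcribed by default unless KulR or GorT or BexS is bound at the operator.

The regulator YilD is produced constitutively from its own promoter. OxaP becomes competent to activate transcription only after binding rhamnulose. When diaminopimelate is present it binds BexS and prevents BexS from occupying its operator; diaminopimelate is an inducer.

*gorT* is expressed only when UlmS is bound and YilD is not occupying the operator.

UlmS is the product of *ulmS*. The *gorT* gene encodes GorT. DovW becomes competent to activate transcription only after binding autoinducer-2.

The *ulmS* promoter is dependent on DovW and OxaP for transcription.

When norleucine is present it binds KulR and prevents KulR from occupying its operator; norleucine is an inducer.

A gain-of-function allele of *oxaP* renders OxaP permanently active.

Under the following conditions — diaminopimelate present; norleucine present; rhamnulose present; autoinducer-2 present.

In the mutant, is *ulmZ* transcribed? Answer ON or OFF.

ON

Norleucine is present, so KulR is inactive.
YilD is produced constitutively and is active.
Autoinducer-2 is present, so DovW is active.
OxaP is constitutively active in this strain.
No repressor is bound and DovW and OxaP are active, so *ulmS* is transcribed.
So UlmS is produced and active.
With repressor YilD bound, *gorT* is not transcribed.
So GorT is not produced.
Diaminopimelate is present, so BexS is inactive.
With no repressor bound, *ulmZ* is transcribed.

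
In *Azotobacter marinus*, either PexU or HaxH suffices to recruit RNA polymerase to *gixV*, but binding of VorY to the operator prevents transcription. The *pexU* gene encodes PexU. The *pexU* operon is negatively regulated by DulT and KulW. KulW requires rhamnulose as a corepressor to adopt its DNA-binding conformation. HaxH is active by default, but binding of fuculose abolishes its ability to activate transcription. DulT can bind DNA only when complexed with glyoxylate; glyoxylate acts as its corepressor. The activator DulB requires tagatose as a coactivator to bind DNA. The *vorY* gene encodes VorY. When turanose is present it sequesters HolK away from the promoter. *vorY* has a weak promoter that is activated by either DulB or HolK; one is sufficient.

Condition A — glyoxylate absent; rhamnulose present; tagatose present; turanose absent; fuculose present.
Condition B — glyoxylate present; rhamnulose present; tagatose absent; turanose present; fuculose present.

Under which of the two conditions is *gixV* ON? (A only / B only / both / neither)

neither

Condition A:
Glyoxylate is absent, so DulT is inactive.
Rhamnulose is present, so KulW is active.
With repressor KulW bound, *pexU* is not transcribed.
So PexU is not produced.
Tagatose is present, so DulB is active.
Turanose is absent, so HolK is active.
Activator DulB is present, so *vorY* is transcribed.
So VorY is produced and active.
Fuculose is present, so HaxH is inactive.
With repressor VorY bound, *gixV* is not transcribed.
→ *gixV* is OFF in A.
Condition B:
Glyoxylate is present, so DulT is active.
Rhamnulose is present, so KulW is active.
With repressor DulT bound, *pexU* is not transcribed.
So PexU is not produced.
Tagatose is absent, so DulB is inactive.
Turanose is present, so HolK is inactive.
No activator is available at the *vorY* promoter, so *vorY* is not transcribed.
So VorY is not produced.
Fuculose is present, so HaxH is inactive.
No activator is available at the *gixV* promoter, so *gixV* is not transcribed.
→ *gixV* is OFF in B.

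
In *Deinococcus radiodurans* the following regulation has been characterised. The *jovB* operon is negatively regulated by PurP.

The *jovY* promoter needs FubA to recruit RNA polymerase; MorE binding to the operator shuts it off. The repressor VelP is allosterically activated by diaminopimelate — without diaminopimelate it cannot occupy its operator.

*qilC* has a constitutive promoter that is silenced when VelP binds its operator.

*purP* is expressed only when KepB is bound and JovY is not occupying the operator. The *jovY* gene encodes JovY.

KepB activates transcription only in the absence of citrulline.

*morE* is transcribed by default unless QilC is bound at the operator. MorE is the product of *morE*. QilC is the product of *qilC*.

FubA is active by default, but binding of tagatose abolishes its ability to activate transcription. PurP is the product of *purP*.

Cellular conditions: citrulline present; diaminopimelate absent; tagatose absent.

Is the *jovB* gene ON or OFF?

Diaminopimelate is absent, so VelP is inactive.
With no repressor bound, *qilC* is transcribed.
So QilC is produced and active.
With repressor QilC bound, *morE* is not transcribed.
So MorE is not produced.
Tagatose is absent, so FubA is active.
No repressor is bound and FubA is active, so *jovY* is transcribed.
So JovY is produced and active.
Citrulline is present, so KepB is inactive.
With repressor JovY bound, *purP* is not transcribed.
So PurP is not produced.
With no repressor bound, *jovB* is transcribed.

ON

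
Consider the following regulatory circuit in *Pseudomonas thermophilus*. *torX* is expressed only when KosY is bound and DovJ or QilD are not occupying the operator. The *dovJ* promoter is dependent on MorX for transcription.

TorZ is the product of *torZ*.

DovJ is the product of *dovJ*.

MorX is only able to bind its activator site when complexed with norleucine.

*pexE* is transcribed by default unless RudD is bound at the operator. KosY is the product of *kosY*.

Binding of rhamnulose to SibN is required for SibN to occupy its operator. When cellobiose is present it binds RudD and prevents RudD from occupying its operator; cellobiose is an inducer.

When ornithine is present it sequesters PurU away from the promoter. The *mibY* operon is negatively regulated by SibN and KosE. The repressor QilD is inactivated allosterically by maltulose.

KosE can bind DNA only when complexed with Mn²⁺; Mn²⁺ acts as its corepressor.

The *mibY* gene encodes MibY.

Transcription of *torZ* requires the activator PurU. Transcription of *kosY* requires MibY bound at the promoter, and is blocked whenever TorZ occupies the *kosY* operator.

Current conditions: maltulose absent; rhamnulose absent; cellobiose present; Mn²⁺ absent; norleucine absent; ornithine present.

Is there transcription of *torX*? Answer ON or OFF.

Ornithine is present, so PurU is inactive.
Required activator PurU is absent, so *torZ* is not transcribed.
So TorZ is not produced.
Rhamnulose is absent, so SibN is inactive.
Mn²⁺ is absent, so KosE is inactive.
With no repressor bound, *mibY* is transcribed.
So MibY is produced and active.
No repressor is bound and MibY is active, so *kosY* is transcribed.
So KosY is produced and active.
Norleucine is absent, so MorX is inactive.
Required activator MorX is absent, so *dovJ* is not transcribed.
So DovJ is not produced.
Maltulose is absent, so QilD is active.
With repressor QilD bound, *torX* is not transcribed.

OFF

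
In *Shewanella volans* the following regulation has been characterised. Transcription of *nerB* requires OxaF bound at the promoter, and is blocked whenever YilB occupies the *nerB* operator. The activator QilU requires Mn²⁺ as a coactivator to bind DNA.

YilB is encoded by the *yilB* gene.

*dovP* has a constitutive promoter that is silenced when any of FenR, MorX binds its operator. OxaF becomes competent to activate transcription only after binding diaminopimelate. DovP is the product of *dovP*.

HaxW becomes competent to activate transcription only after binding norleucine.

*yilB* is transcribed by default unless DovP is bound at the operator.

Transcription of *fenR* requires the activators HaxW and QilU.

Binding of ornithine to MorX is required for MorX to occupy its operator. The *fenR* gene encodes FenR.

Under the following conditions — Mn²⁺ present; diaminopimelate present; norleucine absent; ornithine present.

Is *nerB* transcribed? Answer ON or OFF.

OFF

Norleucine is absent, so HaxW is inactive.
Mn²⁺ is present, so QilU is active.
Required activator HaxW is absent, so *fenR* is not transcribed.
So FenR is not produced.
Ornithine is present, so MorX is active.
With repressor MorX bound, *dovP* is not transcribed.
So DovP is not produced.
With no repressor bound, *yilB* is transcribed.
So YilB is produced and active.
Diaminopimelate is present, so OxaF is active.
With repressor YilB bound, *nerB* is not transcribed.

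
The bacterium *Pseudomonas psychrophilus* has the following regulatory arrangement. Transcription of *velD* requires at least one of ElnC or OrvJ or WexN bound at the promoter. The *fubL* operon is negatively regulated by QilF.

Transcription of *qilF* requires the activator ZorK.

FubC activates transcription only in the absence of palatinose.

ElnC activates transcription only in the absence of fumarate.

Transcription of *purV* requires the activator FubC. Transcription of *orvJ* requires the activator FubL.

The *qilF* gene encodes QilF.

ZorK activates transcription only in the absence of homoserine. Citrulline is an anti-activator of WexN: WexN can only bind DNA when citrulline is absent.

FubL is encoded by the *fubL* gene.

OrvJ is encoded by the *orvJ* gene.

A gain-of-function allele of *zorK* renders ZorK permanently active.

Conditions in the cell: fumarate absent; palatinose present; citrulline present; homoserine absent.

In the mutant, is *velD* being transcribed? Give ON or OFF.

ON

Fumarate is absent, so ElnC is active.
ZorK is constitutively active in this strain.
No repressor is bound and ZorK is active, so *qilF* is transcribed.
So QilF is produced and active.
With repressor QilF bound, *fubL* is not transcribed.
So FubL is not produced.
Required activator FubL is absent, so *orvJ* is not transcribed.
So OrvJ is not produced.
Citrulline is present, so WexN is inactive.
Activator ElnC is present, so *velD* is transcribed.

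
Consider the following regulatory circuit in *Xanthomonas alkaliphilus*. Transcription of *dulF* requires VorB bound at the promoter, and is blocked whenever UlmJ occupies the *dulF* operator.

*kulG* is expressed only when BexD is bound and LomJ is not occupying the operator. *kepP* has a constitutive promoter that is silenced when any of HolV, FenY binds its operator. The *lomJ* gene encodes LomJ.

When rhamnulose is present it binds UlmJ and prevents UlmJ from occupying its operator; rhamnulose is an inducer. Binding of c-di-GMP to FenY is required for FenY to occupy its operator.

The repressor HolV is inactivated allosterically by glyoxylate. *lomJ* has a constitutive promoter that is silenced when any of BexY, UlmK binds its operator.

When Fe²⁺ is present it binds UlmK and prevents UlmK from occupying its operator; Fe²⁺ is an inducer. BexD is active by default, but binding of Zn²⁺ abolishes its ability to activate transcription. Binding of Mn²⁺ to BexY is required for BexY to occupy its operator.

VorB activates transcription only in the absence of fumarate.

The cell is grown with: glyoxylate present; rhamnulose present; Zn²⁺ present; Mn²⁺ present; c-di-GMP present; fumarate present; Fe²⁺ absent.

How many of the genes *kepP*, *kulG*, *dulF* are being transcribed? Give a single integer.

0

Glyoxylate is present, so HolV is inactive.
c-di-GMP is present, so FenY is active.
With repressor FenY bound, *kepP* is not transcribed.
→ *kepP* is OFF.
Zn²⁺ is present, so BexD is inactive.
Mn²⁺ is present, so BexY is active.
Fe²⁺ is absent, so UlmK is active.
With repressor BexY bound, *lomJ* is not transcribed.
So LomJ is not produced.
Required activator BexD is absent, so *kulG* is not transcribed.
→ *kulG* is OFF.
Fumarate is present, so VorB is inactive.
Rhamnulose is present, so UlmJ is inactive.
Required activator VorB is absent, so *dulF* is not transcribed.
→ *dulF* is OFF.
0 of the 3 genes are transcribed.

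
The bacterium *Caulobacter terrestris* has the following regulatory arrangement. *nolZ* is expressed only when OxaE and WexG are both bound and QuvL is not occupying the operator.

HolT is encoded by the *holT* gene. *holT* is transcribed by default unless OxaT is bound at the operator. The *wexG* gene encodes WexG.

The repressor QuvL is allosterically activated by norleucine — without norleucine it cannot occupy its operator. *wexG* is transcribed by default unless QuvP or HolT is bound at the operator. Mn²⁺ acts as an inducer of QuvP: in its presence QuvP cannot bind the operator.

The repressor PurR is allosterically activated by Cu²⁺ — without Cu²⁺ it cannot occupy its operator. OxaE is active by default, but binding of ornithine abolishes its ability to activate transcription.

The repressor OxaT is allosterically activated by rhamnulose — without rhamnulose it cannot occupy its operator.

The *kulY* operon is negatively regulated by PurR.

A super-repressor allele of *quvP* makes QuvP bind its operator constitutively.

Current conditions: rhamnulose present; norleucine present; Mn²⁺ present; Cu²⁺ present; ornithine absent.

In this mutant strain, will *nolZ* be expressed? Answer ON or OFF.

OFF

Ornithine is absent, so OxaE is active.
Norleucine is present, so QuvL is active.
QuvP is constitutively active in this strain.
Rhamnulose is present, so OxaT is active.
With repressor OxaT bound, *holT* is not transcribed.
So HolT is not produced.
With repressor QuvP bound, *wexG* is not transcribed.
So WexG is not produced.
With repressor QuvL bound, *nolZ* is not transcribed.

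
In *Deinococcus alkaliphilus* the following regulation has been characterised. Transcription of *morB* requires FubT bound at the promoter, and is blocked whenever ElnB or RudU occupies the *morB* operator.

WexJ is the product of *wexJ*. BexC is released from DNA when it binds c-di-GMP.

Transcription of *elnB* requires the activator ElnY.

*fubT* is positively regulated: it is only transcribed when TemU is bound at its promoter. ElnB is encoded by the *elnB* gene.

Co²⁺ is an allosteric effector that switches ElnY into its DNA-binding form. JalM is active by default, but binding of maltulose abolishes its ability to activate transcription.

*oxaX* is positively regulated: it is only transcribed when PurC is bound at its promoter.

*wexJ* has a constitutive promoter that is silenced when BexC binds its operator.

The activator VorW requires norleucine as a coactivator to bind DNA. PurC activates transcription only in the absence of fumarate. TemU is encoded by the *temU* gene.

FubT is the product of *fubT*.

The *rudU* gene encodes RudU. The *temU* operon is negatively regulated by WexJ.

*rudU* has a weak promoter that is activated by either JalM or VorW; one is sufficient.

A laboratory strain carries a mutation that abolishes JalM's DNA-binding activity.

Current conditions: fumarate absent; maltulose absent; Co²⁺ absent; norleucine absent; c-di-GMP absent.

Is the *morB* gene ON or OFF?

ON

c-di-GMP is absent, so BexC is active.
With repressor BexC bound, *wexJ* is not transcribed.
So WexJ is not produced.
With no repressor bound, *temU* is transcribed.
So TemU is produced and active.
No repressor is bound and TemU is active, so *fubT* is transcribed.
So FubT is produced and active.
Co²⁺ is absent, so ElnY is inactive.
Required activator ElnY is absent, so *elnB* is not transcribed.
So ElnB is not produced.
JalM is non-functional in this strain, so it has no effect.
Norleucine is absent, so VorW is inactive.
No activator is available at the *rudU* promoter, so *rudU* is not transcribed.
So RudU is not produced.
No repressor is bound and FubT is active, so *morB* is transcribed.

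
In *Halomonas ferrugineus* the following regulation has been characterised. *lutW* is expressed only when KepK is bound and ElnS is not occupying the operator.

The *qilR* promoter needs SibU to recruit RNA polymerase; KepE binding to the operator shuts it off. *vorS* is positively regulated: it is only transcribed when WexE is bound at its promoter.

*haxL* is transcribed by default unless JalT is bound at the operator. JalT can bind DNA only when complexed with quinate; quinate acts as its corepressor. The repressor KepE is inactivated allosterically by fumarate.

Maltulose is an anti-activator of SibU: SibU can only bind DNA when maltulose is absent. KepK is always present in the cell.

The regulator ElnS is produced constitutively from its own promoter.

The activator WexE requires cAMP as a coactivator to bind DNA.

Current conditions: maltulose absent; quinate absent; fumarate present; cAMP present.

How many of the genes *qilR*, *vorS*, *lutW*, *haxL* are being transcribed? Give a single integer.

Fumarate is present, so KepE is inactive.
Maltulose is absent, so SibU is active.
No repressor is bound and SibU is active, so *qilR* is transcribed.
→ *qilR* is ON.
cAMP is present, so WexE is active.
No repressor is bound and WexE is active, so *vorS* is transcribed.
→ *vorS* is ON.
ElnS is produced constitutively and is active.
KepK is produced constitutively and is active.
With repressor ElnS bound, *lutW* is not transcribed.
→ *lutW* is OFF.
Quinate is absent, so JalT is inactive.
With no repressor bound, *haxL* is transcribed.
→ *haxL* is ON.
3 of the 4 genes are transcribed.

3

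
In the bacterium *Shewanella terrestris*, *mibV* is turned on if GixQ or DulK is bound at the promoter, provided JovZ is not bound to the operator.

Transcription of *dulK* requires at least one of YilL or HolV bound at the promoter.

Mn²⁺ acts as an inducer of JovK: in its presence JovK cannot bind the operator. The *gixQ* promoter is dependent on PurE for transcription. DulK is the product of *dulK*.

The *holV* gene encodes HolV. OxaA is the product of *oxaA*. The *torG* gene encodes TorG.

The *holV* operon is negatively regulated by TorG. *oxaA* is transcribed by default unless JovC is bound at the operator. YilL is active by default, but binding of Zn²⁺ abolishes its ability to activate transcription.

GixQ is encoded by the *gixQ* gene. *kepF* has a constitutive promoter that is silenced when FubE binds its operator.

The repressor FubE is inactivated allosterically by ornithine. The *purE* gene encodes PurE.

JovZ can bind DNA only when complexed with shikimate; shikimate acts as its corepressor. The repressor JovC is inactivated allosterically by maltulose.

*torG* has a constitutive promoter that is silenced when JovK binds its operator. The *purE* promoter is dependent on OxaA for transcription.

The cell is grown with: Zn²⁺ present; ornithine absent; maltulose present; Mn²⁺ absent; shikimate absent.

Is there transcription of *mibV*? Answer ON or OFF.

Maltulose is present, so JovC is inactive.
With no repressor bound, *oxaA* is transcribed.
So OxaA is produced and active.
No repressor is bound and OxaA is active, so *purE* is transcribed.
So PurE is produced and active.
No repressor is bound and PurE is active, so *gixQ* is transcribed.
So GixQ is produced and active.
Shikimate is absent, so JovZ is inactive.
Zn²⁺ is present, so YilL is inactive.
Mn²⁺ is absent, so JovK is active.
With repressor JovK bound, *torG* is not transcribed.
So TorG is not produced.
With no repressor bound, *holV* is transcribed.
So HolV is produced and active.
Activator HolV is present, so *dulK* is transcribed.
So DulK is produced and active.
Activator GixQ is present, so *mibV* is transcribed.

ON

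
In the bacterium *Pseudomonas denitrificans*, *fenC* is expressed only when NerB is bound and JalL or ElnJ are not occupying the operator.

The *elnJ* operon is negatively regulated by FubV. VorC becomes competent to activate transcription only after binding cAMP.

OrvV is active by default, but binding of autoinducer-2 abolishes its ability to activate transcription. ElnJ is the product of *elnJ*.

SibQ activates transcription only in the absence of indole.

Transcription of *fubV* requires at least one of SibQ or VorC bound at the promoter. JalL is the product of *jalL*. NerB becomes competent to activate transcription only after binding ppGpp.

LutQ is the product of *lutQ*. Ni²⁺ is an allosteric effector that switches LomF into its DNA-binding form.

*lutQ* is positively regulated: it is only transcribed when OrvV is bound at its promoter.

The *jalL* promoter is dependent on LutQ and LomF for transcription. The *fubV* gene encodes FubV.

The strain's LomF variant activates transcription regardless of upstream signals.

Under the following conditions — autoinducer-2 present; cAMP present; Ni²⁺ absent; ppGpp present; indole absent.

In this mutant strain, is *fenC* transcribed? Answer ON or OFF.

Autoinducer-2 is present, so OrvV is inactive.
Required activator OrvV is absent, so *lutQ* is not transcribed.
So LutQ is not produced.
LomF is constitutively active in this strain.
Required activator LutQ is absent, so *jalL* is not transcribed.
So JalL is not produced.
Indole is absent, so SibQ is active.
cAMP is present, so VorC is active.
Activator SibQ is present, so *fubV* is transcribed.
So FubV is produced and active.
With repressor FubV bound, *elnJ* is not transcribed.
So ElnJ is not produced.
ppGpp is present, so NerB is active.
No repressor is bound and NerB is active, so *fenC* is transcribed.

ON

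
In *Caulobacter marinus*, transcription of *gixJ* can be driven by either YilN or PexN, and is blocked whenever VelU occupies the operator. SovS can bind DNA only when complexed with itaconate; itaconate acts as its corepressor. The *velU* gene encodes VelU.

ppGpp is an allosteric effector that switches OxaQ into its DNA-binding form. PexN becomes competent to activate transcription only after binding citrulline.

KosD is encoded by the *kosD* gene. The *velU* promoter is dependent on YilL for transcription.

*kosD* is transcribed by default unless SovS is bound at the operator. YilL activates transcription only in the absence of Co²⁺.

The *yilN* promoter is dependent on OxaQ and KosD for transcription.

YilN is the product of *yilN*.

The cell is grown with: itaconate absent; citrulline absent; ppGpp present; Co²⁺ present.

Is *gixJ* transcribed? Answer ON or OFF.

ON

ppGpp is present, so OxaQ is active.
Itaconate is absent, so SovS is inactive.
With no repressor bound, *kosD* is transcribed.
So KosD is produced and active.
No repressor is bound and OxaQ and KosD are active, so *yilN* is transcribed.
So YilN is produced and active.
Citrulline is absent, so PexN is inactive.
Co²⁺ is present, so YilL is inactive.
Required activator YilL is absent, so *velU* is not transcribed.
So VelU is not produced.
Activator YilN is present, so *gixJ* is transcribed.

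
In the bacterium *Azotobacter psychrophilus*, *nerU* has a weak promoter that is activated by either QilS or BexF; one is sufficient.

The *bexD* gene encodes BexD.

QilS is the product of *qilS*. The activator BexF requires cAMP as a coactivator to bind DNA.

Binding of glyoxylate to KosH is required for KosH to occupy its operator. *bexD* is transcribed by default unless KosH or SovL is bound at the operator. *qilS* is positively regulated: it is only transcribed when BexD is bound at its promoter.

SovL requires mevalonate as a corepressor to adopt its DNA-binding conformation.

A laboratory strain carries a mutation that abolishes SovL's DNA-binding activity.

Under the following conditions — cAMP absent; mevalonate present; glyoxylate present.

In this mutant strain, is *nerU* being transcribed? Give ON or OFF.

OFF

Glyoxylate is present, so KosH is active.
SovL is non-functional in this strain, so it has no effect.
With repressor KosH bound, *bexD* is not transcribed.
So BexD is not produced.
Required activator BexD is absent, so *qilS* is not transcribed.
So QilS is not produced.
cAMP is absent, so BexF is inactive.
No activator is available at the *nerU* promoter, so *nerU* is not transcribed.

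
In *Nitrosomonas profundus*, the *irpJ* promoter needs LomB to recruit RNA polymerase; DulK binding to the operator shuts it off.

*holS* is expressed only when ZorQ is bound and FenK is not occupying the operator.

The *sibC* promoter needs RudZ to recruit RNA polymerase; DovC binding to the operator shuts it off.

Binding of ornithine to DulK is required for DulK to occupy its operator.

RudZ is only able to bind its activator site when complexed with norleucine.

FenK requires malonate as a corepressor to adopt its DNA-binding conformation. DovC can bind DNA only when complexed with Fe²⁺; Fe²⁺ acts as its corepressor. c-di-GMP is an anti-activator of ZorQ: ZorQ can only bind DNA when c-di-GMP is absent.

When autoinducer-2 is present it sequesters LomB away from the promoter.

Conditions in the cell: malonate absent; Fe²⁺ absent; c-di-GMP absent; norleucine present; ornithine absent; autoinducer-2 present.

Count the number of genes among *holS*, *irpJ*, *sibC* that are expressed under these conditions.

2

c-di-GMP is absent, so ZorQ is active.
Malonate is absent, so FenK is inactive.
No repressor is bound and ZorQ is active, so *holS* is transcribed.
→ *holS* is ON.
Autoinducer-2 is present, so LomB is inactive.
Ornithine is absent, so DulK is inactive.
Required activator LomB is absent, so *irpJ* is not transcribed.
→ *irpJ* is OFF.
Fe²⁺ is absent, so DovC is inactive.
Norleucine is present, so RudZ is active.
No repressor is bound and RudZ is active, so *sibC* is transcribed.
→ *sibC* is ON.
2 of the 3 genes are transcribed.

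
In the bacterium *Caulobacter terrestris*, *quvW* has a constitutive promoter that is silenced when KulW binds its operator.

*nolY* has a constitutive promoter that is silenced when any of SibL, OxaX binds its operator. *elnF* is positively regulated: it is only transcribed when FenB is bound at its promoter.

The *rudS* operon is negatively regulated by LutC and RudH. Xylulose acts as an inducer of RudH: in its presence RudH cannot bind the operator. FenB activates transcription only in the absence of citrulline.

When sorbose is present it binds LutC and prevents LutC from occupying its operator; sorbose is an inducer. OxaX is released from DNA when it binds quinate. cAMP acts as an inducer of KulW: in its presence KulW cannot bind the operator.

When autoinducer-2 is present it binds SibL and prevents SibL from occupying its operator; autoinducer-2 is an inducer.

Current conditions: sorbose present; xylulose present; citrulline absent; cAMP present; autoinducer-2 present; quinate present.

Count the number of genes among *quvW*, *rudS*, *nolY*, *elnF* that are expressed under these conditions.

4

cAMP is present, so KulW is inactive.
With no repressor bound, *quvW* is transcribed.
→ *quvW* is ON.
Sorbose is present, so LutC is inactive.
Xylulose is present, so RudH is inactive.
With no repressor bound, *rudS* is transcribed.
→ *rudS* is ON.
Autoinducer-2 is present, so SibL is inactive.
Quinate is present, so OxaX is inactive.
With no repressor bound, *nolY* is transcribed.
→ *nolY* is ON.
Citrulline is absent, so FenB is active.
No repressor is bound and FenB is active, so *elnF* is transcribed.
→ *elnF* is ON.
4 of the 4 genes are transcribed.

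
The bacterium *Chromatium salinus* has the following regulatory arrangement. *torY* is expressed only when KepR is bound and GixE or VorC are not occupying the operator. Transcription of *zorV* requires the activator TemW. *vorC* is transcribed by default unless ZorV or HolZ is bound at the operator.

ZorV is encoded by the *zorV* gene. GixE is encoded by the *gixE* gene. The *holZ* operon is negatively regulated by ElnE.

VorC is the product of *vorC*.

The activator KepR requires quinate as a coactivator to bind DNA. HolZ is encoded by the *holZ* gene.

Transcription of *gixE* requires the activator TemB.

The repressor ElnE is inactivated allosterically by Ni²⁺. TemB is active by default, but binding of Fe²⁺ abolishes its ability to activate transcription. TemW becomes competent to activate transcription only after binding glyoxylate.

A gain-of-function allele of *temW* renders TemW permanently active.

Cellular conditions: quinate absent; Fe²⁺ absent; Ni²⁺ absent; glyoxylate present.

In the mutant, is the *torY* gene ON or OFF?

OFF

Fe²⁺ is absent, so TemB is active.
No repressor is bound and TemB is active, so *gixE* is transcribed.
So GixE is produced and active.
TemW is constitutively active in this strain.
No repressor is bound and TemW is active, so *zorV* is transcribed.
So ZorV is produced and active.
Ni²⁺ is absent, so ElnE is active.
With repressor ElnE bound, *holZ* is not transcribed.
So HolZ is not produced.
With repressor ZorV bound, *vorC* is not transcribed.
So VorC is not produced.
Quinate is absent, so KepR is inactive.
With repressor GixE bound, *torY* is not transcribed.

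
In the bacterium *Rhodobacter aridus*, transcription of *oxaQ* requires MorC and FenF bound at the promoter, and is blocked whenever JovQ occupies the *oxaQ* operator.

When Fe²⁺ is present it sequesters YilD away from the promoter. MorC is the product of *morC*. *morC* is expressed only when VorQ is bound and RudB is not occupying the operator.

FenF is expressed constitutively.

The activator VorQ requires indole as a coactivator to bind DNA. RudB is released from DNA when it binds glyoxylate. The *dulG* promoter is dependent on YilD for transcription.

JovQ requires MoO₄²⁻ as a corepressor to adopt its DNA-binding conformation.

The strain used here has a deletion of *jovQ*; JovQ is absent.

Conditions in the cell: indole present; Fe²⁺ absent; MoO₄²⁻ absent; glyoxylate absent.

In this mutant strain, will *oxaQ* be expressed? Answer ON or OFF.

Glyoxylate is absent, so RudB is active.
Indole is present, so VorQ is active.
With repressor RudB bound, *morC* is not transcribed.
So MorC is not produced.
FenF is produced constitutively and is active.
JovQ is non-functional in this strain, so it has no effect.
Required activator MorC is absent, so *oxaQ* is not transcribed.

OFF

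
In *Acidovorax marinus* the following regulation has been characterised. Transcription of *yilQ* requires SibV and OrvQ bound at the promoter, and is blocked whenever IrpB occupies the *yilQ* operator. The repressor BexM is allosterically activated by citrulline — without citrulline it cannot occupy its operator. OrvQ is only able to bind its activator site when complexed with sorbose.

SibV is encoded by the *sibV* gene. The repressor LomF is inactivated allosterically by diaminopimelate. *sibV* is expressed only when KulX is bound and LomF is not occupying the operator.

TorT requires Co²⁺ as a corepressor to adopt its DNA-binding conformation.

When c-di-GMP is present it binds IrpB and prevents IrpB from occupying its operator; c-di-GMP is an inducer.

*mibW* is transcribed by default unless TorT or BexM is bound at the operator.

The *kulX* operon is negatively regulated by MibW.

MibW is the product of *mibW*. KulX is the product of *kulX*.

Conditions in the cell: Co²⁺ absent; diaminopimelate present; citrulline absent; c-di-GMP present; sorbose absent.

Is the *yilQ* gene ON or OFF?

Diaminopimelate is present, so LomF is inactive.
Co²⁺ is absent, so TorT is inactive.
Citrulline is absent, so BexM is inactive.
With no repressor bound, *mibW* is transcribed.
So MibW is produced and active.
With repressor MibW bound, *kulX* is not transcribed.
So KulX is not produced.
Required activator KulX is absent, so *sibV* is not transcribed.
So SibV is not produced.
c-di-GMP is present, so IrpB is inactive.
Sorbose is absent, so OrvQ is inactive.
Required activator SibV is absent, so *yilQ* is not transcribed.

OFF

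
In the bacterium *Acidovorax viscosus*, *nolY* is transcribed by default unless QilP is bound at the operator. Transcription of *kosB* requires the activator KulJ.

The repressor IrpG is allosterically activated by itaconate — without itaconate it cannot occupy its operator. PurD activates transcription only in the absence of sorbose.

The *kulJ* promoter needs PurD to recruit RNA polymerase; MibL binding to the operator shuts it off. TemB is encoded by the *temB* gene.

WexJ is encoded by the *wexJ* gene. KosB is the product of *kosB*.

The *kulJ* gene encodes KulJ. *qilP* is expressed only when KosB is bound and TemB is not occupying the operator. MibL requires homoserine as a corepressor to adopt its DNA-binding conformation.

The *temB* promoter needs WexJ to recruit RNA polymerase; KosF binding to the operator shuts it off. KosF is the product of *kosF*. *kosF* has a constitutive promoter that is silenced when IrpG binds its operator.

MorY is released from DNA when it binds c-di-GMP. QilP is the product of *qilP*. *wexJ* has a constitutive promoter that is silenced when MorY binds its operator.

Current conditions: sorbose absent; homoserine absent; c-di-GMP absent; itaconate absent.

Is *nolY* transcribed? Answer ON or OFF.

OFF

Sorbose is absent, so PurD is active.
Homoserine is absent, so MibL is inactive.
No repressor is bound and PurD is active, so *kulJ* is transcribed.
So KulJ is produced and active.
No repressor is bound and KulJ is active, so *kosB* is transcribed.
So KosB is produced and active.
c-di-GMP is absent, so MorY is active.
With repressor MorY bound, *wexJ* is not transcribed.
So WexJ is not produced.
Itaconate is absent, so IrpG is inactive.
With no repressor bound, *kosF* is transcribed.
So KosF is produced and active.
With repressor KosF bound, *temB* is not transcribed.
So TemB is not produced.
No repressor is bound and KosB is active, so *qilP* is transcribed.
So QilP is produced and active.
With repressor QilP bound, *nolY* is not transcribed.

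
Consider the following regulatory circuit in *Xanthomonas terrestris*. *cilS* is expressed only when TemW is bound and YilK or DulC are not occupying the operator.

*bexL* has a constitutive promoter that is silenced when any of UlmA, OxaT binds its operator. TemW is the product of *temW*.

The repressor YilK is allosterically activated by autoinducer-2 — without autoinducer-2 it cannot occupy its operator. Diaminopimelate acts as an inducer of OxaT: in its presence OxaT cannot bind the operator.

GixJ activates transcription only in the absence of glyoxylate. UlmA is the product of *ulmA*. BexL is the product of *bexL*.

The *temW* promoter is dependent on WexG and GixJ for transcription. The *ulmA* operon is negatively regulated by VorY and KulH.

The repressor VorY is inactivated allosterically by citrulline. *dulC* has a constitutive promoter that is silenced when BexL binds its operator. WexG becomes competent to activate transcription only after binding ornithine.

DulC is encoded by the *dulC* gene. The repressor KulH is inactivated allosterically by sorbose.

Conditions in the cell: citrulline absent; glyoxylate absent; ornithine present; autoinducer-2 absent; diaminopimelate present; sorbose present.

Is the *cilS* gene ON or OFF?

Autoinducer-2 is absent, so YilK is inactive.
Citrulline is absent, so VorY is active.
Sorbose is present, so KulH is inactive.
With repressor VorY bound, *ulmA* is not transcribed.
So UlmA is not produced.
Diaminopimelate is present, so OxaT is inactive.
With no repressor bound, *bexL* is transcribed.
So BexL is produced and active.
With repressor BexL bound, *dulC* is not transcribed.
So DulC is not produced.
Ornithine is present, so WexG is active.
Glyoxylate is absent, so GixJ is active.
No repressor is bound and WexG and GixJ are active, so *temW* is transcribed.
So TemW is produced and active.
No repressor is bound and TemW is active, so *cilS* is transcribed.

ON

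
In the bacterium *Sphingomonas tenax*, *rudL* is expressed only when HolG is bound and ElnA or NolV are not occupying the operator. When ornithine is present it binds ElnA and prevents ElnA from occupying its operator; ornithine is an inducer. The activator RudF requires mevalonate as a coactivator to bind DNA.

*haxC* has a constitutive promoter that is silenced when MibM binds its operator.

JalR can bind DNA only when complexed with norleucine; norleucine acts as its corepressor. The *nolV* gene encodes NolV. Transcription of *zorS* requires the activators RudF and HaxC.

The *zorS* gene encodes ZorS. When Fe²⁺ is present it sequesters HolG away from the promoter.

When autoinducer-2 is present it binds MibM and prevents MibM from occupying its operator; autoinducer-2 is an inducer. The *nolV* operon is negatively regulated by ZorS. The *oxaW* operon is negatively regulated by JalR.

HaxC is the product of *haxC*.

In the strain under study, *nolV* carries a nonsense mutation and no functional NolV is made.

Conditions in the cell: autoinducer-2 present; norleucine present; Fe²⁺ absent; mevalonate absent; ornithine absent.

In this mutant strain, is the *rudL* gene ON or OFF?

Ornithine is absent, so ElnA is active.
NolV is non-functional in this strain, so it has no effect.
Fe²⁺ is absent, so HolG is active.
With repressor ElnA bound, *rudL* is not transcribed.

OFF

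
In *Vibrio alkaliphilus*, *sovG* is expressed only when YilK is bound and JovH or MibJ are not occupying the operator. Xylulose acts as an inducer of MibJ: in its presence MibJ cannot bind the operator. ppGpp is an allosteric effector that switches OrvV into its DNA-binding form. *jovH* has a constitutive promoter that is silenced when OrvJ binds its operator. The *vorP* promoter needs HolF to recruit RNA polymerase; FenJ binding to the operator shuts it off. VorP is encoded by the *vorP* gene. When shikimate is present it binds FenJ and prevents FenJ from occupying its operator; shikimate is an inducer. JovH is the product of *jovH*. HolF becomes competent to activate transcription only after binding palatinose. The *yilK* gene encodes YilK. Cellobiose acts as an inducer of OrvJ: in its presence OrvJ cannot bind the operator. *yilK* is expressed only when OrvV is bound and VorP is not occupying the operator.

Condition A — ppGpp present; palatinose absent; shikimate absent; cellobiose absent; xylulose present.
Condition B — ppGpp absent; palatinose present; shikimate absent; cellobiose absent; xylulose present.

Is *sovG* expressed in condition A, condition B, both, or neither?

A only

Condition A:
ppGpp is present, so OrvV is active.
Palatinose is absent, so HolF is inactive.
Shikimate is absent, so FenJ is active.
With repressor FenJ bound, *vorP* is not transcribed.
So VorP is not produced.
No repressor is bound and OrvV is active, so *yilK* is transcribed.
So YilK is produced and active.
Cellobiose is absent, so OrvJ is active.
With repressor OrvJ bound, *jovH* is not transcribed.
So JovH is not produced.
Xylulose is present, so MibJ is inactive.
No repressor is bound and YilK is active, so *sovG* is transcribed.
→ *sovG* is ON in A.
Condition B:
ppGpp is absent, so OrvV is inactive.
Palatinose is present, so HolF is active.
Shikimate is absent, so FenJ is active.
With repressor FenJ bound, *vorP* is not transcribed.
So VorP is not produced.
Required activator OrvV is absent, so *yilK* is not transcribed.
So YilK is not produced.
Cellobiose is absent, so OrvJ is active.
With repressor OrvJ bound, *jovH* is not transcribed.
So JovH is not produced.
Xylulose is present, so MibJ is inactive.
Required activator YilK is absent, so *sovG* is not transcribed.
→ *sovG* is OFF in B.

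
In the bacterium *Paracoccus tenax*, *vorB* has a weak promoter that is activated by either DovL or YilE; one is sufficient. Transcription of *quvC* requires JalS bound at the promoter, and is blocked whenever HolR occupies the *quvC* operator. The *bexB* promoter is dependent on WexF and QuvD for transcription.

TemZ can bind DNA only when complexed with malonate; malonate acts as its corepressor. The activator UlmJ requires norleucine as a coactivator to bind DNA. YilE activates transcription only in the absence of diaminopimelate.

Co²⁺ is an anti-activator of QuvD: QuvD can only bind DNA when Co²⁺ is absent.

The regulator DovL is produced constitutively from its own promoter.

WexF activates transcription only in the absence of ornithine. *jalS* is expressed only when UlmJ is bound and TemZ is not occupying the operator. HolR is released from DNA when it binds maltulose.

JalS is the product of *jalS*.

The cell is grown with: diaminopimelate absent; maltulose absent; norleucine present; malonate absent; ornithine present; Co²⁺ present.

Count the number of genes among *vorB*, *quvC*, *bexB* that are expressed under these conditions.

1

DovL is produced constitutively and is active.
Diaminopimelate is absent, so YilE is active.
Activator DovL is present, so *vorB* is transcribed.
→ *vorB* is ON.
Norleucine is present, so UlmJ is active.
Malonate is absent, so TemZ is inactive.
No repressor is bound and UlmJ is active, so *jalS* is transcribed.
So JalS is produced and active.
Maltulose is absent, so HolR is active.
With repressor HolR bound, *quvC* is not transcribed.
→ *quvC* is OFF.
Ornithine is present, so WexF is inactive.
Co²⁺ is present, so QuvD is inactive.
Required activator WexF is absent, so *bexB* is not transcribed.
→ *bexB* is OFF.
1 of the 3 genes is transcribed.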